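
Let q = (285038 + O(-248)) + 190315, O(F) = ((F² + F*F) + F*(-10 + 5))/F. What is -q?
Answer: -474852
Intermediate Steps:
O(F) = (-5*F + 2*F²)/F (O(F) = ((F² + F²) + F*(-5))/F = (2*F² - 5*F)/F = (-5*F + 2*F²)/F)
q = 474852 (q = (285038 + (-5 + 2*(-248))) + 190315 = (285038 + (-5 - 496)) + 190315 = (285038 - 501) + 190315 = 284537 + 190315 = 474852)
-q = -1*474852 = -474852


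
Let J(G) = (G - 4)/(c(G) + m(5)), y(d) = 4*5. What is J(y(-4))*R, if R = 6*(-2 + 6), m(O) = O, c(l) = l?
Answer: 384/25 ≈ 15.360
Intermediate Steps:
y(d) = 20
R = 24 (R = 6*4 = 24)
J(G) = (-4 + G)/(5 + G) (J(G) = (G - 4)/(G + 5) = (-4 + G)/(5 + G))
J(y(-4))*R = ((-4 + 20)/(5 + 20))*24 = (16/25)*24 = 384/25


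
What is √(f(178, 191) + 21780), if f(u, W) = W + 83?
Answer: √22054 ≈ 148.51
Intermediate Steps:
f(u, W) = 83 + W
√(f(178, 191) + 21780) = √((83 + 191) + 21780) = √(274 + 21780) = √22054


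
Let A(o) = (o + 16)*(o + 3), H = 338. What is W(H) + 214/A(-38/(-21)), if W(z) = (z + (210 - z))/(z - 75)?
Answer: 16376451/4967281 ≈ 3.2969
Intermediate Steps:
W(z) = 210/(-75 + z)
A(o) = (3 + o)*(16 + o) (A(o) = (16 + o)*(3 + o) = (3 + o)*(16 + o))
W(H) + 214/A(-38/(-21)) = 210/(-75 + 338) + 214/(48 + (-38/(-21))**2 + 19*(-38/(-21))) = 210/263 + 214/(48 + (-38*(-1/21))**2 + 19*(-38*(-1/21))) = 210*(1/263) + 214/(48 + (38/21)**2 + 19*(38/21)) = 210/263 + 214/(48 + 1444/441 + 722/21) = 210/263 + 214/(37774/441) = 210/263 + (441/37774)*214 = 210/263 + 47187/18887 = 16376451/4967281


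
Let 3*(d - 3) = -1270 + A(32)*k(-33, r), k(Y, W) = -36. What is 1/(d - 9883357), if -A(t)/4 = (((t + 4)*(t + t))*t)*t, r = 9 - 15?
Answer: 3/310087292 ≈ 9.6747e-9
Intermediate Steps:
r = -6
A(t) = -8*t³*(4 + t) (A(t) = -4*((t + 4)*(t + t))*t*t = -4*((4 + t)*(2*t))*t*t = -4*(2*t*(4 + t))*t*t = -4*2*t²*(4 + t)*t = -8*t³*(4 + t))
d = 339737363/3 (d = 3 + (-1270 + (8*32³*(-4 - 1*32))*(-36))/3 = 3 + (-1270 + (8*32768*(-4 - 32))*(-36))/3 = 3 + (-1270 + (8*32768*(-36))*(-36))/3 = 3 + (-1270 - 9437184*(-36))/3 = 3 + (-1270 + 339738624)/3 = 3 + (⅓)*339737354 = 3 + 339737354/3 = 339737363/3 ≈ 1.1325e+8)
1/(d - 9883357) = 1/(339737363/3 - 9883357) = 1/(310087292/3) = 3/310087292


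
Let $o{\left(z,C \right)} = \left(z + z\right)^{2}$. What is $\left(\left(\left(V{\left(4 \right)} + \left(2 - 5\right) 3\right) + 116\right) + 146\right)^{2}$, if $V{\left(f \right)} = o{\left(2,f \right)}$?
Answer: $72361$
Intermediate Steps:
$o{\left(z,C \right)} = 4 z^{2}$ ($o{\left(z,C \right)} = \left(2 z\right)^{2} = 4 z^{2}$)
$V{\left(f \right)} = 16$ ($V{\left(f \right)} = 4 \cdot 2^{2} = 4 \cdot 4 = 16$)
$\left(\left(\left(V{\left(4 \right)} + \left(2 - 5\right) 3\right) + 116\right) + 146\right)^{2} = \left(\left(\left(16 + \left(2 - 5\right) 3\right) + 116\right) + 146\right)^{2} = \left(\left(\left(16 - 9\right) + 116\right) + 146\right)^{2} = \left(\left(7 + 116\right) + 146\right)^{2} = \left(123 + 146\right)^{2} = 269^{2} = 72361$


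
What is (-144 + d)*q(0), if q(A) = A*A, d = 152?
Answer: 0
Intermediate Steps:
q(A) = A²
(-144 + d)*q(0) = (-144 + 152)*0² = 8*0 = 0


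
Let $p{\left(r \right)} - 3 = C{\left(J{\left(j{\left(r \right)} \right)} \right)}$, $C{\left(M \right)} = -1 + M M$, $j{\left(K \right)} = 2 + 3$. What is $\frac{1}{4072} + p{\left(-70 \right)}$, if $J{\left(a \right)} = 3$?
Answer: $\frac{44793}{4072} \approx 11.0$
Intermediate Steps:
$j{\left(K \right)} = 5$
$C{\left(M \right)} = -1 + M^{2}$
$p{\left(r \right)} = 11$ ($p{\left(r \right)} = 3 - \left(1 - 3^{2}\right) = 3 + \left(-1 + 9\right) = 3 + 8 = 11$)
$\frac{1}{4072} + p{\left(-70 \right)} = \frac{1}{4072} + 11 = \frac{44793}{4072}$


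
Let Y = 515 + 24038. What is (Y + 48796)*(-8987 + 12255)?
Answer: 239704532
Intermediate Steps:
Y = 24553
(Y + 48796)*(-8987 + 12255) = (24553 + 48796)*(-8987 + 12255) = 73349*3268 = 239704532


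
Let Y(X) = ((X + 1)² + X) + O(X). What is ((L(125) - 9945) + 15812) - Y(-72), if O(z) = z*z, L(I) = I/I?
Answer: -4285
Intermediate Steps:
L(I) = 1
O(z) = z²
Y(X) = X + X² + (1 + X)² (Y(X) = ((X + 1)² + X) + X² = ((1 + X)² + X) + X² = (X + (1 + X)²) + X² = X + X² + (1 + X)²)
((L(125) - 9945) + 15812) - Y(-72) = ((1 - 9945) + 15812) - (-72 + (-72)² + (1 - 72)²) = (-9944 + 15812) - (-72 + 5184 + (-71)²) = 5868 - (-72 + 5184 + 5041) = 5868 - 1*10153 = 5868 - 10153 = -4285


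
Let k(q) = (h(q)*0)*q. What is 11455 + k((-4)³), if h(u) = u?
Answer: 11455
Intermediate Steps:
k(q) = 0 (k(q) = (q*0)*q = 0*q = 0)
11455 + k((-4)³) = 11455 + 0 = 11455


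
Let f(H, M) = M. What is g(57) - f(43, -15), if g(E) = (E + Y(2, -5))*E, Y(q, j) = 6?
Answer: 3606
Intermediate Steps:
g(E) = E*(6 + E) (g(E) = (E + 6)*E = (6 + E)*E = E*(6 + E))
g(57) - f(43, -15) = 57*(6 + 57) - 1*(-15) = 57*63 + 15 = 3591 + 15 = 3606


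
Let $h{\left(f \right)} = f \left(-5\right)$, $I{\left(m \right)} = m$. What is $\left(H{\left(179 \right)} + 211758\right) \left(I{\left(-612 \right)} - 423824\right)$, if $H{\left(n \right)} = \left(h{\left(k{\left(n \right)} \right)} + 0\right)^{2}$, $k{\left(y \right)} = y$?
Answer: $-429861565388$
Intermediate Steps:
$h{\left(f \right)} = - 5 f$
$H{\left(n \right)} = 25 n^{2}$ ($H{\left(n \right)} = \left(- 5 n + 0\right)^{2} = \left(- 5 n\right)^{2} = 25 n^{2}$)
$\left(H{\left(179 \right)} + 211758\right) \left(I{\left(-612 \right)} - 423824\right) = \left(25 \cdot 179^{2} + 211758\right) \left(-612 - 423824\right) = \left(25 \cdot 32041 + 211758\right) \left(-424436\right) = \left(801025 + 211758\right) \left(-424436\right) = 1012783 \left(-424436\right) = -429861565388$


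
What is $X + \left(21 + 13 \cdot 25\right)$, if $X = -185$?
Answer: $161$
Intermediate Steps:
$X + \left(21 + 13 \cdot 25\right) = -185 + \left(21 + 13 \cdot 25\right) = -185 + \left(21 + 325\right) = -185 + 346 = 161$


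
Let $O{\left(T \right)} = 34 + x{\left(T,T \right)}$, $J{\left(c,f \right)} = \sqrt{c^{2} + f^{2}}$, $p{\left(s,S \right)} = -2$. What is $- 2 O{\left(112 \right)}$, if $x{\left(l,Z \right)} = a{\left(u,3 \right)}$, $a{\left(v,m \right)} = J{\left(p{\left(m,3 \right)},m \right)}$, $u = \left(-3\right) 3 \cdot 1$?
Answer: $-68 - 2 \sqrt{13} \approx -75.211$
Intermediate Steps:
$u = -9$ ($u = \left(-9\right) 1 = -9$)
$a{\left(v,m \right)} = \sqrt{4 + m^{2}}$ ($a{\left(v,m \right)} = \sqrt{\left(-2\right)^{2} + m^{2}} = \sqrt{4 + m^{2}}$)
$x{\left(l,Z \right)} = \sqrt{13}$ ($x{\left(l,Z \right)} = \sqrt{4 + 3^{2}} = \sqrt{4 + 9} = \sqrt{13}$)
$O{\left(T \right)} = 34 + \sqrt{13}$
$- 2 O{\left(112 \right)} = - 2 \left(34 + \sqrt{13}\right) = -68 - 2 \sqrt{13}$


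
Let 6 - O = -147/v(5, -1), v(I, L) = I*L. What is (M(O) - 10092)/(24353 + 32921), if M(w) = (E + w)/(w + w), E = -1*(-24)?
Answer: -787177/4467372 ≈ -0.17621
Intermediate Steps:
E = 24
O = -117/5 (O = 6 - (-147)/(5*(-1)) = 6 - (-147)/(-5) = 6 - (-147)*(-1)/5 = 6 - 1*147/5 = 6 - 147/5 = -117/5 ≈ -23.400)
M(w) = (24 + w)/(2*w) (M(w) = (24 + w)/(w + w) = (24 + w)/((2*w)) = (24 + w)*(1/(2*w)) = (24 + w)/(2*w))
(M(O) - 10092)/(24353 + 32921) = ((24 - 117/5)/(2*(-117/5)) - 10092)/(24353 + 32921) = ((½)*(-5/117)*(⅗) - 10092)/57274 = (-1/78 - 10092)*(1/57274) = -787177/78*1/57274 = -787177/4467372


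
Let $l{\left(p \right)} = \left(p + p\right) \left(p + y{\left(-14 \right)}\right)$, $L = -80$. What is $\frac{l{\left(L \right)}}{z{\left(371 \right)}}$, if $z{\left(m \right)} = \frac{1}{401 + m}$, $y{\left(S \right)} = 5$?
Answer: $9264000$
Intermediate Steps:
$l{\left(p \right)} = 2 p \left(5 + p\right)$ ($l{\left(p \right)} = \left(p + p\right) \left(p + 5\right) = 2 p \left(5 + p\right)$)
$\frac{l{\left(L \right)}}{z{\left(371 \right)}} = \frac{2 \left(-80\right) \left(5 - 80\right)}{\frac{1}{401 + 371}} = \frac{2 \left(-80\right) \left(-75\right)}{\frac{1}{772}} = 12000 \frac{1}{\frac{1}{772}} = 12000 \cdot 772 = 9264000$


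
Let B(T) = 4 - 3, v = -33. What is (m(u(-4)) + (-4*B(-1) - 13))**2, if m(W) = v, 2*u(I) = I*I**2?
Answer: 2500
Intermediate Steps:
B(T) = 1
u(I) = I**3/2 (u(I) = (I*I**2)/2 = I**3/2)
m(W) = -33
(m(u(-4)) + (-4*B(-1) - 13))**2 = (-33 + (-4*1 - 13))**2 = (-33 + (-4 - 13))**2 = (-33 - 17)**2 = (-50)**2 = 2500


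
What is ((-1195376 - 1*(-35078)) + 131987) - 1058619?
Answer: -2086930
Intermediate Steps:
((-1195376 - 1*(-35078)) + 131987) - 1058619 = ((-1195376 + 35078) + 131987) - 1058619 = (-1160298 + 131987) - 1058619 = -1028311 - 1058619 = -2086930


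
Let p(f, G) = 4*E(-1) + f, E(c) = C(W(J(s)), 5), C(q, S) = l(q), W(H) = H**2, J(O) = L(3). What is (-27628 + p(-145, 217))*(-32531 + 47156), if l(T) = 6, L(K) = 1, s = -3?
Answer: -405829125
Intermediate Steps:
J(O) = 1
C(q, S) = 6
E(c) = 6
p(f, G) = 24 + f (p(f, G) = 4*6 + f = 24 + f)
(-27628 + p(-145, 217))*(-32531 + 47156) = (-27628 + (24 - 145))*(-32531 + 47156) = (-27628 - 121)*14625 = -27749*14625 = -405829125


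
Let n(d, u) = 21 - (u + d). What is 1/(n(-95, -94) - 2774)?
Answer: -1/2564 ≈ -0.00039002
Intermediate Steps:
n(d, u) = 21 - d - u (n(d, u) = 21 - (d + u) = 21 + (-d - u) = 21 - d - u)
1/(n(-95, -94) - 2774) = 1/((21 - 1*(-95) - 1*(-94)) - 2774) = 1/((21 + 95 + 94) - 2774) = 1/(210 - 2774) = 1/(-2564) = -1/2564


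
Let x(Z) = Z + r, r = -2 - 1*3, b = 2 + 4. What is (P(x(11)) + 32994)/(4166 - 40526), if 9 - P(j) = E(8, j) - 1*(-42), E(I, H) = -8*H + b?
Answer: -3667/4040 ≈ -0.90767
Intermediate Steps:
b = 6
r = -5 (r = -2 - 3 = -5)
E(I, H) = 6 - 8*H (E(I, H) = -8*H + 6 = 6 - 8*H)
x(Z) = -5 + Z (x(Z) = Z - 5 = -5 + Z)
P(j) = -39 + 8*j (P(j) = 9 - ((6 - 8*j) - 1*(-42)) = 9 - ((6 - 8*j) + 42) = 9 - (48 - 8*j) = 9 + (-48 + 8*j) = -39 + 8*j)
(P(x(11)) + 32994)/(4166 - 40526) = ((-39 + 8*(-5 + 11)) + 32994)/(4166 - 40526) = ((-39 + 8*6) + 32994)/(-36360) = ((-39 + 48) + 32994)*(-1/36360) = (9 + 32994)*(-1/36360) = 33003*(-1/36360) = -3667/4040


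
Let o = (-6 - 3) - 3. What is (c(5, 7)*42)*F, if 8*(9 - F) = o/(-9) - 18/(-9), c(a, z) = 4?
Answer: 1442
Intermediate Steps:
o = -12 (o = -9 - 3 = -12)
F = 103/12 (F = 9 - (-12/(-9) - 18/(-9))/8 = 9 - (-12*(-1/9) - 18*(-1/9))/8 = 9 - (4/3 + 2)/8 = 9 - 1/8*10/3 = 9 - 5/12 = 103/12 ≈ 8.5833)
(c(5, 7)*42)*F = (4*42)*(103/12) = 168*(103/12) = 1442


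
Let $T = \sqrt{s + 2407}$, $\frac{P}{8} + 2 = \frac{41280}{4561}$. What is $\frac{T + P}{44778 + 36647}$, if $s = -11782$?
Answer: $\frac{257264}{371379425} + \frac{i \sqrt{15}}{3257} \approx 0.00069273 + 0.0011891 i$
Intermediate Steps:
$P = \frac{257264}{4561}$ ($P = -16 + 8 \cdot \frac{41280}{4561} = -16 + \frac{330240}{4561} = \frac{257264}{4561} \approx 56.405$)
$T = 25 i \sqrt{15}$ ($T = \sqrt{-11782 + 2407} = \sqrt{-9375} = 25 i \sqrt{15} \approx 96.825 i$)
$\frac{T + P}{44778 + 36647} = \frac{25 i \sqrt{15} + \frac{257264}{4561}}{44778 + 36647} = \frac{\frac{257264}{4561} + 25 i \sqrt{15}}{81425} = \left(\frac{257264}{4561} + 25 i \sqrt{15}\right) \frac{1}{81425} = \frac{257264}{371379425} + \frac{i \sqrt{15}}{3257}$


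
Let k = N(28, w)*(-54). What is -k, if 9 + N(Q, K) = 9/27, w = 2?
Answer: -468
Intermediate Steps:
N(Q, K) = -26/3 (N(Q, K) = -9 + 9/27 = -9 + 9*(1/27) = -9 + ⅓ = -26/3)
k = 468 (k = -26/3*(-54) = 468)
-k = -1*468 = -468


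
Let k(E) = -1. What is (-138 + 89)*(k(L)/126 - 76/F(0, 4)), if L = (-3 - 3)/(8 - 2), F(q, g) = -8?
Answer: -4186/9 ≈ -465.11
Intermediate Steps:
L = -1 (L = -6/6 = -6*⅙ = -1)
(-138 + 89)*(k(L)/126 - 76/F(0, 4)) = (-138 + 89)*(-1/126 - 76/(-8)) = -49*(-1*1/126 - 76*(-⅛)) = -49*(-1/126 + 19/2) = -49*598/63 = -4186/9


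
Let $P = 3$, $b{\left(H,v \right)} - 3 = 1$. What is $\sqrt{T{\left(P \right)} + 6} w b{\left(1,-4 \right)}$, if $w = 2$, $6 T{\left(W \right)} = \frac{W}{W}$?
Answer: $\frac{4 \sqrt{222}}{3} \approx 19.866$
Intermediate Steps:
$b{\left(H,v \right)} = 4$ ($b{\left(H,v \right)} = 3 + 1 = 4$)
$T{\left(W \right)} = \frac{1}{6}$ ($T{\left(W \right)} = \frac{W \frac{1}{W}}{6} = \frac{1}{6} \cdot 1 = \frac{1}{6}$)
$\sqrt{T{\left(P \right)} + 6} w b{\left(1,-4 \right)} = \sqrt{\frac{1}{6} + 6} \cdot 2 \cdot 4 = \sqrt{\frac{37}{6}} \cdot 2 \cdot 4 = \frac{\sqrt{222}}{6} \cdot 2 \cdot 4 = \frac{\sqrt{222}}{3} \cdot 4 = \frac{4 \sqrt{222}}{3}$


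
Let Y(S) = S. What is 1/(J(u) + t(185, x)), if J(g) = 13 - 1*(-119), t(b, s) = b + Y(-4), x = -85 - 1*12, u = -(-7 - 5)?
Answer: 1/313 ≈ 0.0031949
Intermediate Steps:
u = 12 (u = -1*(-12) = 12)
x = -97 (x = -85 - 12 = -97)
t(b, s) = -4 + b (t(b, s) = b - 4 = -4 + b)
J(g) = 132 (J(g) = 13 + 119 = 132)
1/(J(u) + t(185, x)) = 1/(132 + (-4 + 185)) = 1/(132 + 181) = 1/313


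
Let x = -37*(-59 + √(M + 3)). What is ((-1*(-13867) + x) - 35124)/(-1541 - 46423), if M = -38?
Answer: 3179/7994 + 37*I*√35/47964 ≈ 0.39767 + 0.0045637*I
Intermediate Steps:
x = 2183 - 37*I*√35 (x = -37*(-59 + √(-38 + 3)) = -37*(-59 + √(-35)) = -37*(-59 + I*√35) = 2183 - 37*I*√35 ≈ 2183.0 - 218.9*I)
((-1*(-13867) + x) - 35124)/(-1541 - 46423) = ((-1*(-13867) + (2183 - 37*I*√35)) - 35124)/(-1541 - 46423) = ((13867 + (2183 - 37*I*√35)) - 35124)/(-47964) = ((16050 - 37*I*√35) - 35124)*(-1/47964) = (-19074 - 37*I*√35)*(-1/47964) = 3179/7994 + 37*I*√35/47964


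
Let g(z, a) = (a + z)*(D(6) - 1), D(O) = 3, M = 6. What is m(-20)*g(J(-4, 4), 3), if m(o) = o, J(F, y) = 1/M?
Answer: -380/3 ≈ -126.67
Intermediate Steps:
J(F, y) = ⅙ (J(F, y) = 1/6 = ⅙)
g(z, a) = 2*a + 2*z (g(z, a) = (a + z)*(3 - 1) = (a + z)*2 = 2*a + 2*z)
m(-20)*g(J(-4, 4), 3) = -20*(2*3 + 2*(⅙)) = -20*(6 + ⅓) = -20*19/3 = -380/3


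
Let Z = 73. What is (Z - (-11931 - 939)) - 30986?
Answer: -18043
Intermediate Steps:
(Z - (-11931 - 939)) - 30986 = (73 - (-11931 - 939)) - 30986 = (73 - 1*(-12870)) - 30986 = (73 + 12870) - 30986 = 12943 - 30986 = -18043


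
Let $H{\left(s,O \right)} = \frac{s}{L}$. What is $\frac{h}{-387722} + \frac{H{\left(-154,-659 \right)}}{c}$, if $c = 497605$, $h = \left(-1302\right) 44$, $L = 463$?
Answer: $\frac{6599293243466}{44663851945015} \approx 0.14775$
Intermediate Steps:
$H{\left(s,O \right)} = \frac{s}{463}$
$h = -57288$
$\frac{h}{-387722} + \frac{H{\left(-154,-659 \right)}}{c} = - \frac{57288}{-387722} + \frac{\frac{1}{463} \left(-154\right)}{497605} = \left(-57288\right) \left(- \frac{1}{387722}\right) - \frac{154}{230391115} = \frac{28644}{193861} - \frac{154}{230391115} = \frac{6599293243466}{44663851945015}$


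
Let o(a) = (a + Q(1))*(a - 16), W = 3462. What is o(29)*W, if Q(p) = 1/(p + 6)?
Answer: 9181224/7 ≈ 1.3116e+6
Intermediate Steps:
Q(p) = 1/(6 + p)
o(a) = (-16 + a)*(⅐ + a) (o(a) = (a + 1/(6 + 1))*(a - 16) = (a + 1/7)*(-16 + a) = (a + ⅐)*(-16 + a) = (⅐ + a)*(-16 + a) = (-16 + a)*(⅐ + a))
o(29)*W = (-16/7 + 29² - 111/7*29)*3462 = (-16/7 + 841 - 3219/7)*3462 = (2652/7)*3462 = 9181224/7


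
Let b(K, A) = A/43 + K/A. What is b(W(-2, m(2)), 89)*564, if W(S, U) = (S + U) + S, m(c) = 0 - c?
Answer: 4321932/3827 ≈ 1129.3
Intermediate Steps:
m(c) = -c
W(S, U) = U + 2*S
b(K, A) = A/43 + K/A (b(K, A) = A*(1/43) + K/A = A/43 + K/A)
b(W(-2, m(2)), 89)*564 = ((1/43)*89 + (-1*2 + 2*(-2))/89)*564 = (89/43 + (-2 - 4)*(1/89))*564 = (89/43 - 6*1/89)*564 = (89/43 - 6/89)*564 = (7663/3827)*564 = 4321932/3827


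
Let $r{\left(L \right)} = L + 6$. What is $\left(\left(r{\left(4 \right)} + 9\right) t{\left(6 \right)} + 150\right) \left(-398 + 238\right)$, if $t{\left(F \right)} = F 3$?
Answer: $-78720$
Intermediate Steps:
$r{\left(L \right)} = 6 + L$
$t{\left(F \right)} = 3 F$
$\left(\left(r{\left(4 \right)} + 9\right) t{\left(6 \right)} + 150\right) \left(-398 + 238\right) = \left(\left(\left(6 + 4\right) + 9\right) 3 \cdot 6 + 150\right) \left(-398 + 238\right) = \left(\left(10 + 9\right) 18 + 150\right) \left(-160\right) = \left(19 \cdot 18 + 150\right) \left(-160\right) = \left(342 + 150\right) \left(-160\right) = 492 \left(-160\right) = -78720$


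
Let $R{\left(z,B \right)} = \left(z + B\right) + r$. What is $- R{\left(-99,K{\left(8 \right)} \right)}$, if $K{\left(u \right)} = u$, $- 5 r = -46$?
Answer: $\frac{409}{5} \approx 81.8$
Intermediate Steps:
$r = \frac{46}{5}$ ($r = \left(- \frac{1}{5}\right) \left(-46\right) = \frac{46}{5} \approx 9.2$)
$R{\left(z,B \right)} = \frac{46}{5} + B + z$ ($R{\left(z,B \right)} = \left(z + B\right) + \frac{46}{5} = \left(B + z\right) + \frac{46}{5} = \frac{46}{5} + B + z$)
$- R{\left(-99,K{\left(8 \right)} \right)} = - (\frac{46}{5} + 8 - 99) = \left(-1\right) \left(- \frac{409}{5}\right) = \frac{409}{5}$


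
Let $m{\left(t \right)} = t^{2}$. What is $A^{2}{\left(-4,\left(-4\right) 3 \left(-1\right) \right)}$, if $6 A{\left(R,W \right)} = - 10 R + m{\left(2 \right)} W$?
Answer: $\frac{1936}{9} \approx 215.11$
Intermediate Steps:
$A{\left(R,W \right)} = - \frac{5 R}{3} + \frac{2 W}{3}$ ($A{\left(R,W \right)} = \frac{- 10 R + 2^{2} W}{6} = \frac{- 10 R + 4 W}{6} = - \frac{5 R}{3} + \frac{2 W}{3}$)
$A^{2}{\left(-4,\left(-4\right) 3 \left(-1\right) \right)} = \left(\left(- \frac{5}{3}\right) \left(-4\right) + \frac{2 \left(-4\right) 3 \left(-1\right)}{3}\right)^{2} = \left(\frac{20}{3} + \frac{2 \left(\left(-12\right) \left(-1\right)\right)}{3}\right)^{2} = \left(\frac{20}{3} + \frac{2}{3} \cdot 12\right)^{2} = \left(\frac{20}{3} + 8\right)^{2} = \left(\frac{44}{3}\right)^{2} = \frac{1936}{9}$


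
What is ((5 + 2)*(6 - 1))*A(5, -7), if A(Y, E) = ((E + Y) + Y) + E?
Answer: -140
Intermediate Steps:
A(Y, E) = 2*E + 2*Y (A(Y, E) = (E + 2*Y) + E = 2*E + 2*Y)
((5 + 2)*(6 - 1))*A(5, -7) = ((5 + 2)*(6 - 1))*(2*(-7) + 2*5) = (7*5)*(-14 + 10) = 35*(-4) = -140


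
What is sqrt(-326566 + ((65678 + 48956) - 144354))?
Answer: I*sqrt(356286) ≈ 596.9*I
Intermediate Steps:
sqrt(-326566 + ((65678 + 48956) - 144354)) = sqrt(-326566 + (114634 - 144354)) = sqrt(-326566 - 29720) = sqrt(-356286) = I*sqrt(356286)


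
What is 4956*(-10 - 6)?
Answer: -79296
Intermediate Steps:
4956*(-10 - 6) = 4956*(-16) = -79296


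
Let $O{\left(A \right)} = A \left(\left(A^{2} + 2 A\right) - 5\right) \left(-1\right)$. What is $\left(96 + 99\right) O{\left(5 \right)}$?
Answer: $-29250$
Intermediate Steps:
$O{\left(A \right)} = - A \left(-5 + A^{2} + 2 A\right)$ ($O{\left(A \right)} = A \left(-5 + A^{2} + 2 A\right) \left(-1\right) = - A \left(-5 + A^{2} + 2 A\right)$)
$\left(96 + 99\right) O{\left(5 \right)} = \left(96 + 99\right) 5 \left(5 - 5^{2} - 10\right) = 195 \cdot 5 \left(5 - 25 - 10\right) = 195 \cdot 5 \left(-30\right) = 195 \left(-150\right) = -29250$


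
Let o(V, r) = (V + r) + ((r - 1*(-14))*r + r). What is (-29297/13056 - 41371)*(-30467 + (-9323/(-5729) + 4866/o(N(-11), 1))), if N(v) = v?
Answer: 30589756778410591/24932608 ≈ 1.2269e+9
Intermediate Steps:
o(V, r) = V + 2*r + r*(14 + r) (o(V, r) = (V + r) + ((r + 14)*r + r) = (V + r) + ((14 + r)*r + r) = (V + r) + (r*(14 + r) + r) = (V + r) + (r + r*(14 + r)) = V + 2*r + r*(14 + r))
(-29297/13056 - 41371)*(-30467 + (-9323/(-5729) + 4866/o(N(-11), 1))) = (-29297/13056 - 41371)*(-30467 + (-9323/(-5729) + 4866/(-11 + 1² + 16*1))) = (-29297*1/13056 - 41371)*(-30467 + (-9323*(-1/5729) + 4866/(-11 + 1 + 16))) = (-29297/13056 - 41371)*(-30467 + (9323/5729 + 4866/6)) = -540169073*(-30467 + (9323/5729 + 4866*(⅙)))/13056 = -540169073*(-30467 + (9323/5729 + 811))/13056 = -540169073*(-30467 + 4655542/5729)/13056 = -540169073/13056*(-169889901/5729) = 30589756778410591/24932608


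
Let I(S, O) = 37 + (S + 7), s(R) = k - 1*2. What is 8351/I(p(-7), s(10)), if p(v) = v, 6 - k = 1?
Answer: 8351/37 ≈ 225.70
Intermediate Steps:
k = 5 (k = 6 - 1*1 = 6 - 1 = 5)
s(R) = 3 (s(R) = 5 - 1*2 = 5 - 2 = 3)
I(S, O) = 44 + S (I(S, O) = 37 + (7 + S) = 44 + S)
8351/I(p(-7), s(10)) = 8351/(44 - 7) = 8351/37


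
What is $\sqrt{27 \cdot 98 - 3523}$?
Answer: $i \sqrt{877} \approx 29.614 i$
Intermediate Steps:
$\sqrt{27 \cdot 98 - 3523} = \sqrt{2646 - 3523} = \sqrt{-877} = i \sqrt{877}$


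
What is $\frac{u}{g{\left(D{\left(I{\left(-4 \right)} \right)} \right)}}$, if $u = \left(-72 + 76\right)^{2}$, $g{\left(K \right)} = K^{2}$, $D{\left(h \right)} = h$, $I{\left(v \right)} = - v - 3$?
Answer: $16$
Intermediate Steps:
$I{\left(v \right)} = -3 - v$
$u = 16$ ($u = 4^{2} = 16$)
$\frac{u}{g{\left(D{\left(I{\left(-4 \right)} \right)} \right)}} = \frac{16}{\left(-3 - -4\right)^{2}} = \frac{16}{\left(-3 + 4\right)^{2}} = \frac{16}{1^{2}} = \frac{16}{1} = 16 \cdot 1 = 16$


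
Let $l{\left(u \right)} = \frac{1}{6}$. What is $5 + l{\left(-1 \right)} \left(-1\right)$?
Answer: $\frac{29}{6} \approx 4.8333$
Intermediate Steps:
$l{\left(u \right)} = \frac{1}{6}$
$5 + l{\left(-1 \right)} \left(-1\right) = 5 + \frac{1}{6} \left(-1\right) = 5 - \frac{1}{6} = \frac{29}{6}$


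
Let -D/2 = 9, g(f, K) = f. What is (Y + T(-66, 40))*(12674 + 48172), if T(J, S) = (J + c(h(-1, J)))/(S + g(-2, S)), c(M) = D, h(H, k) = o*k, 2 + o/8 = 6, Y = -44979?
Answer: -52001607978/19 ≈ -2.7369e+9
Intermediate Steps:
o = 32 (o = -16 + 8*6 = -16 + 48 = 32)
h(H, k) = 32*k
D = -18 (D = -2*9 = -18)
c(M) = -18
T(J, S) = (-18 + J)/(-2 + S) (T(J, S) = (J - 18)/(S - 2) = (-18 + J)/(-2 + S))
(Y + T(-66, 40))*(12674 + 48172) = (-44979 + (-18 - 66)/(-2 + 40))*(12674 + 48172) = (-44979 - 84/38)*60846 = (-44979 + (1/38)*(-84))*60846 = (-44979 - 42/19)*60846 = -854643/19*60846 = -52001607978/19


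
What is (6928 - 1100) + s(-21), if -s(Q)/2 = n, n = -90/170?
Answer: 99094/17 ≈ 5829.1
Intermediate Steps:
n = -9/17 (n = -90*1/170 = -9/17 ≈ -0.52941)
s(Q) = 18/17 (s(Q) = -2*(-9/17) = 18/17)
(6928 - 1100) + s(-21) = (6928 - 1100) + 18/17 = 5828 + 18/17 = 99094/17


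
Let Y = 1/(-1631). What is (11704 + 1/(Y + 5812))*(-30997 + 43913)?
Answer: 1432985766570540/9479371 ≈ 1.5117e+8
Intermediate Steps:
Y = -1/1631 ≈ -0.00061312
(11704 + 1/(Y + 5812))*(-30997 + 43913) = (11704 + 1/(-1/1631 + 5812))*(-30997 + 43913) = (11704 + 1/(9479371/1631))*12916 = (11704 + 1631/9479371)*12916 = (110946559815/9479371)*12916 = 1432985766570540/9479371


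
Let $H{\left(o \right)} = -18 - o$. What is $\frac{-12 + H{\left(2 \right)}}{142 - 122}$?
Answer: $- \frac{8}{5} \approx -1.6$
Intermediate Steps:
$\frac{-12 + H{\left(2 \right)}}{142 - 122} = \frac{-12 - 20}{142 - 122} = \frac{-12 - 20}{20} = \left(-12 - 20\right) \frac{1}{20} = \left(-32\right) \frac{1}{20} = - \frac{8}{5}$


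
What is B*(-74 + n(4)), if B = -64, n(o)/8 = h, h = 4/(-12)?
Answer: 14720/3 ≈ 4906.7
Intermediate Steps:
h = -1/3 (h = 4*(-1/12) = -1/3 ≈ -0.33333)
n(o) = -8/3 (n(o) = 8*(-1/3) = -8/3)
B*(-74 + n(4)) = -64*(-74 - 8/3) = -64*(-230/3) = 14720/3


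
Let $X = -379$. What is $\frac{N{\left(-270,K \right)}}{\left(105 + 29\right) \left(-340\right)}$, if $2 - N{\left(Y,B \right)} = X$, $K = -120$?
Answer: $- \frac{381}{45560} \approx -0.0083626$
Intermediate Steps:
$N{\left(Y,B \right)} = 381$ ($N{\left(Y,B \right)} = 2 - -379 = 2 + 379 = 381$)
$\frac{N{\left(-270,K \right)}}{\left(105 + 29\right) \left(-340\right)} = \frac{381}{\left(105 + 29\right) \left(-340\right)} = \frac{381}{134 \left(-340\right)} = \frac{381}{-45560} = 381 \left(- \frac{1}{45560}\right) = - \frac{381}{45560}$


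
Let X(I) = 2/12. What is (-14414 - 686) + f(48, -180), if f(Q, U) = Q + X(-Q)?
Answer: -90311/6 ≈ -15052.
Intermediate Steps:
X(I) = ⅙ (X(I) = 2*(1/12) = ⅙)
f(Q, U) = ⅙ + Q (f(Q, U) = Q + ⅙ = ⅙ + Q)
(-14414 - 686) + f(48, -180) = (-14414 - 686) + (⅙ + 48) = -15100 + 289/6 = -90311/6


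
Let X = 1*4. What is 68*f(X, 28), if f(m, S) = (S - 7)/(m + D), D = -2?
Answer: 714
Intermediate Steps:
X = 4
f(m, S) = (-7 + S)/(-2 + m) (f(m, S) = (S - 7)/(m - 2) = (-7 + S)/(-2 + m))
68*f(X, 28) = 68*((-7 + 28)/(-2 + 4)) = 68*(21/2) = 714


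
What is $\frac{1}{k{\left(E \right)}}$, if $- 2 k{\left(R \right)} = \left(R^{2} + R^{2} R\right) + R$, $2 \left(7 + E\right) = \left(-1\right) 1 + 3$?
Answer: $\frac{1}{93} \approx 0.010753$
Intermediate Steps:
$E = -6$ ($E = -7 + \frac{\left(-1\right) 1 + 3}{2} = -7 + \frac{-1 + 3}{2} = -7 + \frac{1}{2} \cdot 2 = -7 + 1 = -6$)
$k{\left(R \right)} = - \frac{R}{2} - \frac{R^{2}}{2} - \frac{R^{3}}{2}$ ($k{\left(R \right)} = - \frac{\left(R^{2} + R^{2} R\right) + R}{2} = - \frac{\left(R^{2} + R^{3}\right) + R}{2} = - \frac{R + R^{2} + R^{3}}{2} = - \frac{R}{2} - \frac{R^{2}}{2} - \frac{R^{3}}{2}$)
$\frac{1}{k{\left(E \right)}} = \frac{1}{\left(- \frac{1}{2}\right) \left(-6\right) \left(1 - 6 + \left(-6\right)^{2}\right)} = \frac{1}{\left(- \frac{1}{2}\right) \left(-6\right) \left(1 - 6 + 36\right)} = \frac{1}{\left(- \frac{1}{2}\right) \left(-6\right) 31} = \frac{1}{93}$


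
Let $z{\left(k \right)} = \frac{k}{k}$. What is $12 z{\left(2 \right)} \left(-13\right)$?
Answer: $-156$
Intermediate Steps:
$z{\left(k \right)} = 1$
$12 z{\left(2 \right)} \left(-13\right) = 12 \cdot 1 \left(-13\right) = 12 \left(-13\right) = -156$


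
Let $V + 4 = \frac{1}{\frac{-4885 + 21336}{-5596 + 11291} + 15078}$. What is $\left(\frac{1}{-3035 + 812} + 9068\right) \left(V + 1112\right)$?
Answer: $\frac{16395533001811637}{1631827559} \approx 1.0047 \cdot 10^{7}$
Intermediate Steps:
$V = - \frac{343536949}{85885661}$ ($V = -4 + \frac{1}{\frac{-4885 + 21336}{-5596 + 11291} + 15078} = -4 + \frac{1}{\frac{16451}{5695} + 15078} = -4 + \frac{1}{\frac{85885661}{5695}} = -4 + \frac{5695}{85885661} = - \frac{343536949}{85885661} \approx -3.9999$)
$\left(\frac{1}{-3035 + 812} + 9068\right) \left(V + 1112\right) = \left(\frac{1}{-3035 + 812} + 9068\right) \left(- \frac{343536949}{85885661} + 1112\right) = \left(\frac{1}{-2223} + 9068\right) \frac{95161318083}{85885661} = \left(- \frac{1}{2223} + 9068\right) \frac{95161318083}{85885661} = \frac{20158163}{2223} \cdot \frac{95161318083}{85885661} = \frac{16395533001811637}{1631827559}$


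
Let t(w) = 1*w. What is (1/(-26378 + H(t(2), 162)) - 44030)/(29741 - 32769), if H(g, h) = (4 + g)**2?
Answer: 1159838261/79763576 ≈ 14.541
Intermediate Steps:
t(w) = w
(1/(-26378 + H(t(2), 162)) - 44030)/(29741 - 32769) = (1/(-26378 + (4 + 2)**2) - 44030)/(29741 - 32769) = (1/(-26378 + 6**2) - 44030)/(-3028) = (1/(-26378 + 36) - 44030)*(-1/3028) = (1/(-26342) - 44030)*(-1/3028) = (-1/26342 - 44030)*(-1/3028) = -1159838261/26342*(-1/3028) = 1159838261/79763576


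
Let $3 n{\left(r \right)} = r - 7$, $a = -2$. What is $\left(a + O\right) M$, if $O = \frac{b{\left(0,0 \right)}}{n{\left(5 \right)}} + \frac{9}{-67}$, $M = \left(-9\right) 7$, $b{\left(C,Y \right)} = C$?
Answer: $\frac{9009}{67} \approx 134.46$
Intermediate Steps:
$M = -63$
$n{\left(r \right)} = - \frac{7}{3} + \frac{r}{3}$ ($n{\left(r \right)} = \frac{r - 7}{3} = \frac{-7 + r}{3} = - \frac{7}{3} + \frac{r}{3}$)
$O = - \frac{9}{67}$ ($O = \frac{0}{- \frac{7}{3} + \frac{1}{3} \cdot 5} + \frac{9}{-67} = \frac{0}{- \frac{7}{3} + \frac{5}{3}} + 9 \left(- \frac{1}{67}\right) = \frac{0}{- \frac{2}{3}} - \frac{9}{67} = 0 \left(- \frac{3}{2}\right) - \frac{9}{67} = 0 - \frac{9}{67} = - \frac{9}{67} \approx -0.13433$)
$\left(a + O\right) M = \left(-2 - \frac{9}{67}\right) \left(-63\right) = \left(- \frac{143}{67}\right) \left(-63\right) = \frac{9009}{67}$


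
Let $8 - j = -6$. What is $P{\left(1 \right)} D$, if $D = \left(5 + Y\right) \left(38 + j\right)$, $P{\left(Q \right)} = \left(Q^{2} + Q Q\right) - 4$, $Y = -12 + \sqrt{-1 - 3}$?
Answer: $728 - 208 i \approx 728.0 - 208.0 i$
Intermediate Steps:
$j = 14$ ($j = 8 - -6 = 8 + 6 = 14$)
$Y = -12 + 2 i$ ($Y = -12 + \sqrt{-4} = -12 + 2 i \approx -12.0 + 2.0 i$)
$P{\left(Q \right)} = -4 + 2 Q^{2}$ ($P{\left(Q \right)} = \left(Q^{2} + Q^{2}\right) - 4 = 2 Q^{2} - 4 = -4 + 2 Q^{2}$)
$D = -364 + 104 i$ ($D = \left(5 - \left(12 - 2 i\right)\right) \left(38 + 14\right) = \left(-7 + 2 i\right) 52 = -364 + 104 i \approx -364.0 + 104.0 i$)
$P{\left(1 \right)} D = \left(-4 + 2 \cdot 1^{2}\right) \left(-364 + 104 i\right) = \left(-4 + 2 \cdot 1\right) \left(-364 + 104 i\right) = \left(-4 + 2\right) \left(-364 + 104 i\right) = - 2 \left(-364 + 104 i\right) = 728 - 208 i$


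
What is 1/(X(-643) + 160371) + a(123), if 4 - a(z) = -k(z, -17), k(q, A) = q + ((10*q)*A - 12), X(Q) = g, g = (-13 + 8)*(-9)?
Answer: -3335850719/160416 ≈ -20795.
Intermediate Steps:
g = 45 (g = -5*(-9) = 45)
X(Q) = 45
k(q, A) = -12 + q + 10*A*q (k(q, A) = q + (10*A*q - 12) = q + (-12 + 10*A*q) = -12 + q + 10*A*q)
a(z) = -8 - 169*z (a(z) = 4 - (-1)*(-12 + z + 10*(-17)*z) = 4 - (-1)*(-12 + z - 170*z) = 4 - (-1)*(-12 - 169*z) = 4 - (12 + 169*z) = 4 + (-12 - 169*z) = -8 - 169*z)
1/(X(-643) + 160371) + a(123) = 1/(45 + 160371) + (-8 - 169*123) = 1/160416 + (-8 - 20787) = 1/160416 - 20795 = -3335850719/160416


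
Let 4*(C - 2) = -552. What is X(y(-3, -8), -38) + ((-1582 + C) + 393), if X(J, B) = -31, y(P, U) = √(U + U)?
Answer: -1356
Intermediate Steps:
y(P, U) = √2*√U (y(P, U) = √(2*U) = √2*√U)
C = -136 (C = 2 + (¼)*(-552) = 2 - 138 = -136)
X(y(-3, -8), -38) + ((-1582 + C) + 393) = -31 + ((-1582 - 136) + 393) = -31 + (-1718 + 393) = -31 - 1325 = -1356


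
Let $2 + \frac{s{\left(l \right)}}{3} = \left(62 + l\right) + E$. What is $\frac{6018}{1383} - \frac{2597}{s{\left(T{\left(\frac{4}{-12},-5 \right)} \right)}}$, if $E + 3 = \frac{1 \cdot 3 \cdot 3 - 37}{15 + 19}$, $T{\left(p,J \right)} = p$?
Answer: $- \frac{14639601}{1312928} \approx -11.15$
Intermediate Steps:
$E = - \frac{65}{17}$ ($E = -3 + \frac{1 \cdot 3 \cdot 3 - 37}{15 + 19} = -3 + \frac{3 \cdot 3 - 37}{34} = -3 + \left(9 - 37\right) \frac{1}{34} = -3 - \frac{14}{17} = - \frac{65}{17} \approx -3.8235$)
$s{\left(l \right)} = \frac{2865}{17} + 3 l$ ($s{\left(l \right)} = -6 + 3 \left(\left(62 + l\right) - \frac{65}{17}\right) = -6 + 3 \left(\frac{989}{17} + l\right) = -6 + \left(\frac{2967}{17} + 3 l\right) = \frac{2865}{17} + 3 l$)
$\frac{6018}{1383} - \frac{2597}{s{\left(T{\left(\frac{4}{-12},-5 \right)} \right)}} = \frac{6018}{1383} - \frac{2597}{\frac{2865}{17} + 3 \frac{4}{-12}} = 6018 \cdot \frac{1}{1383} - \frac{2597}{\frac{2865}{17} + 3 \cdot 4 \left(- \frac{1}{12}\right)} = \frac{2006}{461} - \frac{2597}{\frac{2865}{17} + 3 \left(- \frac{1}{3}\right)} = \frac{2006}{461} - \frac{2597}{\frac{2865}{17} - 1} = \frac{2006}{461} - \frac{2597}{\frac{2848}{17}} = \frac{2006}{461} - \frac{44149}{2848} = - \frac{14639601}{1312928}$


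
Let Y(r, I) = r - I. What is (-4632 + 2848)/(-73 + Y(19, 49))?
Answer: 1784/103 ≈ 17.320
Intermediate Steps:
(-4632 + 2848)/(-73 + Y(19, 49)) = (-4632 + 2848)/(-73 + (19 - 1*49)) = -1784/(-73 + (19 - 49)) = -1784/(-73 - 30) = -1784/(-103) = -1784*(-1/103) = 1784/103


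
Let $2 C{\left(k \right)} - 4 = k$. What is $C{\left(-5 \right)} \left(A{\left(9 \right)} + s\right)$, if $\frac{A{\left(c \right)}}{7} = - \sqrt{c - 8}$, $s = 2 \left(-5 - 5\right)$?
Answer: $\frac{27}{2} \approx 13.5$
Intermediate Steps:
$C{\left(k \right)} = 2 + \frac{k}{2}$
$s = -20$ ($s = 2 \left(-10\right) = -20$)
$A{\left(c \right)} = - 7 \sqrt{-8 + c}$ ($A{\left(c \right)} = 7 \left(- \sqrt{c - 8}\right) = 7 \left(- \sqrt{-8 + c}\right) = - 7 \sqrt{-8 + c}$)
$C{\left(-5 \right)} \left(A{\left(9 \right)} + s\right) = \left(2 + \frac{1}{2} \left(-5\right)\right) \left(- 7 \sqrt{-8 + 9} - 20\right) = \left(2 - \frac{5}{2}\right) \left(- 7 \sqrt{1} - 20\right) = - \frac{\left(-7\right) 1 - 20}{2} = - \frac{-7 - 20}{2} = \left(- \frac{1}{2}\right) \left(-27\right) = \frac{27}{2}$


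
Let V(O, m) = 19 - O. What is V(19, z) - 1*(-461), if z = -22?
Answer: 461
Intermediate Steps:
V(19, z) - 1*(-461) = (19 - 1*19) - 1*(-461) = (19 - 19) + 461 = 0 + 461 = 461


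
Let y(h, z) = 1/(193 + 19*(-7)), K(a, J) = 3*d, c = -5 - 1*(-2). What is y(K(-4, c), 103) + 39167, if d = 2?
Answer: 2350021/60 ≈ 39167.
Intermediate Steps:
c = -3 (c = -5 + 2 = -3)
K(a, J) = 6 (K(a, J) = 3*2 = 6)
y(h, z) = 1/60 (y(h, z) = 1/(193 - 133) = 1/60)
y(K(-4, c), 103) + 39167 = 1/60 + 39167 = 2350021/60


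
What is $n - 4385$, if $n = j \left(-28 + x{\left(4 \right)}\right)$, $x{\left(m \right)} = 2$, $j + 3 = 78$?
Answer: $-6335$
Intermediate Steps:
$j = 75$ ($j = -3 + 78 = 75$)
$n = -1950$ ($n = 75 \left(-28 + 2\right) = 75 \left(-26\right) = -1950$)
$n - 4385 = -1950 - 4385 = -6335$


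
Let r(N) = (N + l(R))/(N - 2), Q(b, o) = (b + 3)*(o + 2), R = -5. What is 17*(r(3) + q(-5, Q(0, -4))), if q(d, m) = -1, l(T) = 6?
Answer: 136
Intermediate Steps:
Q(b, o) = (2 + o)*(3 + b) (Q(b, o) = (3 + b)*(2 + o) = (2 + o)*(3 + b))
r(N) = (6 + N)/(-2 + N) (r(N) = (N + 6)/(N - 2) = (6 + N)/(-2 + N))
17*(r(3) + q(-5, Q(0, -4))) = 17*((6 + 3)/(-2 + 3) - 1) = 17*(9/1 - 1) = 17*(1*9 - 1) = 17*(9 - 1) = 17*8 = 136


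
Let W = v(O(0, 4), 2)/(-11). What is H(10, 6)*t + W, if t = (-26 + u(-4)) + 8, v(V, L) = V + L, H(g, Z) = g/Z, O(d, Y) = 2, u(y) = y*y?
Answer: -122/33 ≈ -3.6970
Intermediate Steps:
u(y) = y²
v(V, L) = L + V
t = -2 (t = (-26 + (-4)²) + 8 = (-26 + 16) + 8 = -10 + 8 = -2)
W = -4/11 (W = (2 + 2)/(-11) = 4*(-1/11) = -4/11 ≈ -0.36364)
H(10, 6)*t + W = (10/6)*(-2) - 4/11 = (10*(⅙))*(-2) - 4/11 = (5/3)*(-2) - 4/11 = -10/3 - 4/11 = -122/33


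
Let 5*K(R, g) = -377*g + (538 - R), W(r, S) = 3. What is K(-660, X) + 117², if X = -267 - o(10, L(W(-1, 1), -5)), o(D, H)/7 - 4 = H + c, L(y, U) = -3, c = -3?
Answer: 165024/5 ≈ 33005.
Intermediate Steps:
o(D, H) = 7 + 7*H (o(D, H) = 28 + 7*(H - 3) = 28 + 7*(-3 + H) = 28 + (-21 + 7*H) = 7 + 7*H)
X = -253 (X = -267 - (7 + 7*(-3)) = -267 - (7 - 21) = -267 - 1*(-14) = -267 + 14 = -253)
K(R, g) = 538/5 - 377*g/5 - R/5 (K(R, g) = (-377*g + (538 - R))/5 = (538 - R - 377*g)/5 = 538/5 - 377*g/5 - R/5)
K(-660, X) + 117² = (538/5 - 377/5*(-253) - ⅕*(-660)) + 117² = (538/5 + 95381/5 + 132) + 13689 = 96579/5 + 13689 = 165024/5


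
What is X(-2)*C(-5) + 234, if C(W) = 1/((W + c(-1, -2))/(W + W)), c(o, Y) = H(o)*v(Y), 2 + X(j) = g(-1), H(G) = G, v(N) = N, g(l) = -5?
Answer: 632/3 ≈ 210.67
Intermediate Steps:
X(j) = -7 (X(j) = -2 - 5 = -7)
c(o, Y) = Y*o (c(o, Y) = o*Y = Y*o)
C(W) = 2*W/(2 + W) (C(W) = 1/((W - 2*(-1))/(W + W)) = 1/((W + 2)/((2*W))) = 1/((2 + W)*(1/(2*W))) = 1/((2 + W)/(2*W)) = 2*W/(2 + W))
X(-2)*C(-5) + 234 = -14*(-5)/(2 - 5) + 234 = -14*(-5)/(-3) + 234 = -14*(-5)*(-1)/3 + 234 = -7*10/3 + 234 = -70/3 + 234 = 632/3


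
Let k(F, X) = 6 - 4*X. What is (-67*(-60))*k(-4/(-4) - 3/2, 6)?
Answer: -72360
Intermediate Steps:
(-67*(-60))*k(-4/(-4) - 3/2, 6) = (-67*(-60))*(6 - 4*6) = 4020*(6 - 24) = 4020*(-18) = -72360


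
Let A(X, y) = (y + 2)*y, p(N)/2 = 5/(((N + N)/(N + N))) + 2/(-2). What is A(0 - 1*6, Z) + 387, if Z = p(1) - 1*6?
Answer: 395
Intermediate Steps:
p(N) = 8 (p(N) = 2*(5/(((N + N)/(N + N))) + 2/(-2)) = 2*(5/(((2*N)/((2*N)))) + 2*(-1/2)) = 2*(5/(((2*N)*(1/(2*N)))) - 1) = 2*(5/1 - 1) = 2*(5*1 - 1) = 2*(5 - 1) = 2*4 = 8)
Z = 2 (Z = 8 - 1*6 = 8 - 6 = 2)
A(X, y) = y*(2 + y) (A(X, y) = (2 + y)*y = y*(2 + y))
A(0 - 1*6, Z) + 387 = 2*(2 + 2) + 387 = 2*4 + 387 = 8 + 387 = 395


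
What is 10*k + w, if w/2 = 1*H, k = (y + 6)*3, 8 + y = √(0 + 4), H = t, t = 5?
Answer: 10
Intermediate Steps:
H = 5
y = -6 (y = -8 + √(0 + 4) = -8 + √4 = -8 + 2 = -6)
k = 0 (k = (-6 + 6)*3 = 0*3 = 0)
w = 10 (w = 2*(1*5) = 2*5 = 10)
10*k + w = 10*0 + 10 = 0 + 10 = 10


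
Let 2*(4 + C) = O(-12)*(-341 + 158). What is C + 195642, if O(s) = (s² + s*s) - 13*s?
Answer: 155012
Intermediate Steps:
O(s) = -13*s + 2*s² (O(s) = (s² + s²) - 13*s = 2*s² - 13*s = -13*s + 2*s²)
C = -40630 (C = -4 + ((-12*(-13 + 2*(-12)))*(-341 + 158))/2 = -4 + (-12*(-13 - 24)*(-183))/2 = -4 + (-12*(-37)*(-183))/2 = -4 + (444*(-183))/2 = -4 + (½)*(-81252) = -4 - 40626 = -40630)
C + 195642 = -40630 + 195642 = 155012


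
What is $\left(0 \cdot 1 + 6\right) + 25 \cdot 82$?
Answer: $2056$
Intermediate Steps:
$\left(0 \cdot 1 + 6\right) + 25 \cdot 82 = \left(0 + 6\right) + 2050 = 6 + 2050 = 2056$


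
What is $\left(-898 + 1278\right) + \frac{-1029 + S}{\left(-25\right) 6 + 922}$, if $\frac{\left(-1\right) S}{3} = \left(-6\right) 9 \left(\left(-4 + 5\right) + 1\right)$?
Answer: $\frac{292655}{772} \approx 379.09$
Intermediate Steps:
$S = 324$ ($S = - 3 \left(-6\right) 9 \left(\left(-4 + 5\right) + 1\right) = - 3 \left(- 54 \left(1 + 1\right)\right) = - 3 \left(\left(-54\right) 2\right) = \left(-3\right) \left(-108\right) = 324$)
$\left(-898 + 1278\right) + \frac{-1029 + S}{\left(-25\right) 6 + 922} = \left(-898 + 1278\right) + \frac{-1029 + 324}{\left(-25\right) 6 + 922} = 380 - \frac{705}{-150 + 922} = 380 - \frac{705}{772} = \frac{292655}{772}$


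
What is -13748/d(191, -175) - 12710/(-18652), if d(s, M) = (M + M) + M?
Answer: 18792889/699450 ≈ 26.868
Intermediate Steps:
d(s, M) = 3*M (d(s, M) = 2*M + M = 3*M)
-13748/d(191, -175) - 12710/(-18652) = -13748/(3*(-175)) - 12710/(-18652) = -13748/(-525) - 12710*(-1/18652) = -13748*(-1/525) + 6355/9326 = 1964/75 + 6355/9326 = 18792889/699450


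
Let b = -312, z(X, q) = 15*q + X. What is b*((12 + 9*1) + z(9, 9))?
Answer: -51480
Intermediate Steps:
z(X, q) = X + 15*q
b*((12 + 9*1) + z(9, 9)) = -312*((12 + 9*1) + (9 + 15*9)) = -312*((12 + 9) + (9 + 135)) = -312*(21 + 144) = -312*165 = -51480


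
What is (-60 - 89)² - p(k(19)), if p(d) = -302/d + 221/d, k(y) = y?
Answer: 421900/19 ≈ 22205.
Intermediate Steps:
p(d) = -81/d
(-60 - 89)² - p(k(19)) = (-60 - 89)² - (-81)/19 = (-149)² - (-81)/19 = 22201 - 1*(-81/19) = 22201 + 81/19 = 421900/19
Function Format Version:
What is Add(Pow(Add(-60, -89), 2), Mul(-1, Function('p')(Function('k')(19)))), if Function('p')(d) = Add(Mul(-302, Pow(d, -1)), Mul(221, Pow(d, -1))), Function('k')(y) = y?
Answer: Rational(421900, 19) ≈ 22205.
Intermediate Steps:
Function('p')(d) = Mul(-81, Pow(d, -1))
Add(Pow(Add(-60, -89), 2), Mul(-1, Function('p')(Function('k')(19)))) = Add(Pow(Add(-60, -89), 2), Mul(-1, Mul(-81, Pow(19, -1)))) = Add(Pow(-149, 2), Mul(-1, Mul(-81, Rational(1, 19)))) = Add(22201, Mul(-1, Rational(-81, 19))) = Add(22201, Rational(81, 19)) = Rational(421900, 19)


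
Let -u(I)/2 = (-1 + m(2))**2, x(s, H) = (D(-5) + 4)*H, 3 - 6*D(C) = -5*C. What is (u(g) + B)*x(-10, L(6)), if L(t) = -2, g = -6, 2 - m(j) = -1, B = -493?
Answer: 334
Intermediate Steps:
D(C) = 1/2 + 5*C/6 (D(C) = 1/2 - (-5)*C/6 = 1/2 + 5*C/6)
m(j) = 3 (m(j) = 2 - 1*(-1) = 2 + 1 = 3)
x(s, H) = H/3 (x(s, H) = ((1/2 + (5/6)*(-5)) + 4)*H = ((1/2 - 25/6) + 4)*H = (-11/3 + 4)*H = H/3)
u(I) = -8 (u(I) = -2*(-1 + 3)**2 = -2*2**2 = -2*4 = -8)
(u(g) + B)*x(-10, L(6)) = (-8 - 493)*((1/3)*(-2)) = -501*(-2/3) = 334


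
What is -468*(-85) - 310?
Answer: 39470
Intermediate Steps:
-468*(-85) - 310 = 39780 - 310 = 39470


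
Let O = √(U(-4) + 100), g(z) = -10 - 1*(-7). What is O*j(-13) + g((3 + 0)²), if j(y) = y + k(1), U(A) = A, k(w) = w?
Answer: -3 - 48*√6 ≈ -120.58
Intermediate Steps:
g(z) = -3 (g(z) = -10 + 7 = -3)
j(y) = 1 + y (j(y) = y + 1 = 1 + y)
O = 4*√6 (O = √(-4 + 100) = √96 = 4*√6 ≈ 9.7980)
O*j(-13) + g((3 + 0)²) = (4*√6)*(1 - 13) - 3 = (4*√6)*(-12) - 3 = -48*√6 - 3 = -3 - 48*√6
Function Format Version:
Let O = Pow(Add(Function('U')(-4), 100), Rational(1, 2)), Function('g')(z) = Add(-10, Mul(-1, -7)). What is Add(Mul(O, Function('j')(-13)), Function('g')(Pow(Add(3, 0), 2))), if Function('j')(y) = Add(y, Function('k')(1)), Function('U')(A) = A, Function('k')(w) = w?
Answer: Add(-3, Mul(-48, Pow(6, Rational(1, 2)))) ≈ -120.58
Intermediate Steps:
Function('g')(z) = -3 (Function('g')(z) = Add(-10, 7) = -3)
Function('j')(y) = Add(1, y) (Function('j')(y) = Add(y, 1) = Add(1, y))
O = Mul(4, Pow(6, Rational(1, 2))) (O = Pow(Add(-4, 100), Rational(1, 2)) = Pow(96, Rational(1, 2)) = Mul(4, Pow(6, Rational(1, 2))) ≈ 9.7980)
Add(Mul(O, Function('j')(-13)), Function('g')(Pow(Add(3, 0), 2))) = Add(Mul(Mul(4, Pow(6, Rational(1, 2))), Add(1, -13)), -3) = Add(Mul(Mul(4, Pow(6, Rational(1, 2))), -12), -3) = Add(Mul(-48, Pow(6, Rational(1, 2))), -3) = Add(-3, Mul(-48, Pow(6, Rational(1, 2))))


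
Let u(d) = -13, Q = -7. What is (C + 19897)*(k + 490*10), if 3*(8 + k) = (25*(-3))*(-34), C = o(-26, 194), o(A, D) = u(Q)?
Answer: 114173928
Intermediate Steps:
o(A, D) = -13
C = -13
k = 842 (k = -8 + ((25*(-3))*(-34))/3 = -8 + (-75*(-34))/3 = -8 + (⅓)*2550 = -8 + 850 = 842)
(C + 19897)*(k + 490*10) = (-13 + 19897)*(842 + 490*10) = 19884*(842 + 4900) = 19884*5742 = 114173928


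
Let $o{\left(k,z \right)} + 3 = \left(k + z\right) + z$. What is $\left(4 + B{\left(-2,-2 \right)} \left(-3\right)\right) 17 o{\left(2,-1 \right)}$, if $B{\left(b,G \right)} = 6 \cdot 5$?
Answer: $4386$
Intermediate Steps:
$B{\left(b,G \right)} = 30$
$o{\left(k,z \right)} = -3 + k + 2 z$ ($o{\left(k,z \right)} = -3 + \left(\left(k + z\right) + z\right) = -3 + \left(k + 2 z\right) = -3 + k + 2 z$)
$\left(4 + B{\left(-2,-2 \right)} \left(-3\right)\right) 17 o{\left(2,-1 \right)} = \left(4 + 30 \left(-3\right)\right) 17 \left(-3 + 2 + 2 \left(-1\right)\right) = \left(4 - 90\right) 17 \left(-3 + 2 - 2\right) = \left(-86\right) 17 \left(-3\right) = \left(-1462\right) \left(-3\right) = 4386$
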